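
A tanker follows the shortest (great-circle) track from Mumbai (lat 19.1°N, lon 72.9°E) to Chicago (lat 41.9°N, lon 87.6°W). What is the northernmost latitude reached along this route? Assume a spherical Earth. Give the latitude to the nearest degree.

The great circle lies in the plane with unit normal n̂ = (p₁ × p₂)/|p₁ × p₂|.
Here n̂_z ≈ -0.262; the vertex latitude is φ_max = arccos|n̂_z| ≈ 74.8°.
Check via Clairaut: cos φ_max = |cos φ₁| · sin C = cos(19.1°)·sin(16.1°) ≈ 0.262, again giving ≈ 74.8°.

≈ 75°N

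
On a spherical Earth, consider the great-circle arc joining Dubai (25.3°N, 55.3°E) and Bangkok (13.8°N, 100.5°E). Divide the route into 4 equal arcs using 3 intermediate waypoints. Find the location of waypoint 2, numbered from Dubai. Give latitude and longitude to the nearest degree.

≈ 21°N, 79°E

Convert each endpoint to a unit vector on the sphere (x = cos φ cos λ, y = cos φ sin λ, z = sin φ).
The central angle between the endpoints is δ = arccos(p₁·p₂) ≈ 0.766 rad (43.9°).
Interpolate at f = 2/4 with slerp weights a = sin((1−f)δ)/sin δ ≈ 0.539, b = sin(fδ)/sin δ ≈ 0.539.
p = a·p₁ + b·p₂ ≈ (0.182, 0.915, 0.359); φ = arcsin(p_z) ≈ 21.04°, λ = atan2(p_y, p_x) ≈ 78.75°.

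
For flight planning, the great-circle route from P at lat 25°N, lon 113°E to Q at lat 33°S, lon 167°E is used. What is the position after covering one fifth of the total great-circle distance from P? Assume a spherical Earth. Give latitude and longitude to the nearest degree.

≈ lat 13°N, lon 124°E

From cos δ = sin φ₁ sin φ₂ + cos φ₁ cos φ₂ cos Δλ, the central angle is δ ≈ 1.352 rad (77.5°).
Interpolate at f = 1/5 with slerp weights a = sin((1−f)δ)/sin δ ≈ 0.904, b = sin(fδ)/sin δ ≈ 0.274.
p = a·p₁ + b·p₂ ≈ (-0.544, 0.806, 0.233); φ = arcsin(p_z) ≈ 13.48°, λ = atan2(p_y, p_x) ≈ 124.01°.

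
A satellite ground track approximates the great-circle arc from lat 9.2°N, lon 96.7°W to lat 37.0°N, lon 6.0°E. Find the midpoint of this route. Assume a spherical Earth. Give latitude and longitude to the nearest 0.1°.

Convert each endpoint to a unit vector on the sphere (x = cos φ cos λ, y = cos φ sin λ, z = sin φ).
The central angle between the endpoints is δ = arccos(p₁·p₂) ≈ 1.648 rad (94.4°).
Interpolate at f = 1/2 with slerp weights a = sin((1−f)δ)/sin δ ≈ 0.736, b = sin(fδ)/sin δ ≈ 0.736.
p = a·p₁ + b·p₂ ≈ (0.500, -0.660, 0.561); φ = arcsin(p_z) ≈ 34.10°, λ = atan2(p_y, p_x) ≈ -52.87°.

≈ lat 34.1°N, lon 52.9°W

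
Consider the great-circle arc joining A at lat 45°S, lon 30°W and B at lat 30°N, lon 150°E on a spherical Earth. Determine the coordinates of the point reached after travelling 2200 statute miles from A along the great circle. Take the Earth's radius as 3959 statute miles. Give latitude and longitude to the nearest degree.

≈ lat 77°S, lon 30°W

From cos δ = sin φ₁ sin φ₂ + cos φ₁ cos φ₂ cos Δλ, the central angle is δ ≈ 2.880 rad (165.0°). The total great-circle distance is δ·R ≈ 2.880 × 3959 ≈ 11401 mi, so the target fraction is f = 2200/11401 ≈ 0.193.
Interpolate at f ≈ 0.193 with slerp weights a = sin((1−f)δ)/sin δ ≈ 2.818, b = sin(fδ)/sin δ ≈ 2.038.
p = a·p₁ + b·p₂ ≈ (0.197, -0.114, -0.974); φ = arcsin(p_z) ≈ -76.84°, λ = atan2(p_y, p_x) ≈ -30.00°.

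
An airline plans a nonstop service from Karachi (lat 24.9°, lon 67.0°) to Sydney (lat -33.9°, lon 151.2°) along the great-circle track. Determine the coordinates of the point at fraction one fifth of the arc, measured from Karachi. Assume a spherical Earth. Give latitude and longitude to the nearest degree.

The haversine formula gives a central angle δ ≈ 1.730 rad (99.1°) between the endpoints.
Interpolate at f = 1/5 with slerp weights a = sin((1−f)δ)/sin δ ≈ 0.995, b = sin(fδ)/sin δ ≈ 0.344.
p = a·p₁ + b·p₂ ≈ (0.103, 0.968, 0.227); φ = arcsin(p_z) ≈ 13.15°, λ = atan2(p_y, p_x) ≈ 83.94°.

≈ lat 13°, lon 84°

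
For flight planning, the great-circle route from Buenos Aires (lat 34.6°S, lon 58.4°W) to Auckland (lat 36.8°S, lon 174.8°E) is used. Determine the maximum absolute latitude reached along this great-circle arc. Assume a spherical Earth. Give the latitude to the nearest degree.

The great circle lies in the plane with unit normal n̂ = (p₁ × p₂)/|p₁ × p₂|.
Here n̂_z ≈ -0.529; the vertex latitude is φ_max = arccos|n̂_z| ≈ 58.1°.
Check via Clairaut: cos φ_max = |cos φ₁| · sin C = cos(34.6°)·sin(140.0°) ≈ 0.529, again giving ≈ 58.1°.

≈ 58°S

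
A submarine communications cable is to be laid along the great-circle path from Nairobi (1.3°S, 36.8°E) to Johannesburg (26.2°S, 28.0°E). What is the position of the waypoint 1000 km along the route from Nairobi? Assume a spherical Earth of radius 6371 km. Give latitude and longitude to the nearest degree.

The haversine formula gives a central angle δ ≈ 0.459 rad (26.3°) between the endpoints. The total great-circle distance is δ·R ≈ 0.459 × 6371 ≈ 2924 km, so the target fraction is f = 1000/2924 ≈ 0.342.
Interpolate at f ≈ 0.342 with slerp weights a = sin((1−f)δ)/sin δ ≈ 0.671, b = sin(fδ)/sin δ ≈ 0.353.
p = a·p₁ + b·p₂ ≈ (0.817, 0.551, -0.171); φ = arcsin(p_z) ≈ -9.85°, λ = atan2(p_y, p_x) ≈ 33.98°.

≈ 10°S, 34°E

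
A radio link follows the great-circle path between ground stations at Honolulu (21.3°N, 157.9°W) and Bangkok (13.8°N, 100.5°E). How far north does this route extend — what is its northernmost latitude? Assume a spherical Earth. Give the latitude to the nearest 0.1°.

The great circle lies in the plane with unit normal n̂ = (p₁ × p₂)/|p₁ × p₂|.
Here n̂_z ≈ -0.890; the vertex latitude is φ_max = arccos|n̂_z| ≈ 27.1°.

≈ 27.1°N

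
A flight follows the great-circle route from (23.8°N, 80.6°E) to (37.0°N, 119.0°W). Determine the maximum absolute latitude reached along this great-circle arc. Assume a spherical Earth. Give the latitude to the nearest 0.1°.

The great circle lies in the plane with unit normal n̂ = (p₁ × p₂)/|p₁ × p₂|.
Here n̂_z ≈ +0.274; the vertex latitude is φ_max = arccos|n̂_z| ≈ 74.1°.
Check via Clairaut: cos φ_max = |cos φ₁| · sin C = cos(23.8°)·sin(17.4°) ≈ 0.274, again giving ≈ 74.1°.

≈ 74.1°N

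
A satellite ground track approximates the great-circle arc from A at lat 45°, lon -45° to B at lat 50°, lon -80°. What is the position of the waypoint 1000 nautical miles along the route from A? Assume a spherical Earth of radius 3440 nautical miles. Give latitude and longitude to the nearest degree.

Write both endpoints as unit vectors p₁, p₂ with components (cos φ cos λ, cos φ sin λ, sin φ).
The central angle between the endpoints is δ = arccos(p₁·p₂) ≈ 0.418 rad (23.9°). The total great-circle distance is δ·R ≈ 0.418 × 3440 ≈ 1437 nmi, so the target fraction is f = 1000/1437 ≈ 0.696.
Interpolate at f ≈ 0.696 with slerp weights a = sin((1−f)δ)/sin δ ≈ 0.312, b = sin(fδ)/sin δ ≈ 0.706.
p = a·p₁ + b·p₂ ≈ (0.235, -0.603, 0.762); φ = arcsin(p_z) ≈ 49.64°, λ = atan2(p_y, p_x) ≈ -68.72°.

≈ lat 50°, lon -69°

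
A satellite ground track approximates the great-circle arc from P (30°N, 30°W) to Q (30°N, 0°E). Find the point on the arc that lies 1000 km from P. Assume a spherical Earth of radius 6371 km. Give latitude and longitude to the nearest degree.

≈ (31°N, 20°W)

The haversine formula gives a central angle δ ≈ 0.452 rad (25.9°) between the endpoints. The total great-circle distance is δ·R ≈ 0.452 × 6371 ≈ 2881 km, so the target fraction is f = 1000/2881 ≈ 0.347.
Interpolate at f ≈ 0.347 with slerp weights a = sin((1−f)δ)/sin δ ≈ 0.666, b = sin(fδ)/sin δ ≈ 0.358.
p = a·p₁ + b·p₂ ≈ (0.809, -0.288, 0.512); φ = arcsin(p_z) ≈ 30.79°, λ = atan2(p_y, p_x) ≈ -19.61°.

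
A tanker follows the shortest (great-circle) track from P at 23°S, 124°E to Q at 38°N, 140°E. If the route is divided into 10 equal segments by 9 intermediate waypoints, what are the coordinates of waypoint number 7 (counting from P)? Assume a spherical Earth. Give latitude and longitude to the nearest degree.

≈ 20°N, 134°E

Convert each endpoint to a unit vector on the sphere (x = cos φ cos λ, y = cos φ sin λ, z = sin φ).
The central angle between the endpoints is δ = arccos(p₁·p₂) ≈ 1.097 rad (62.8°).
Interpolate at f = 7/10 with slerp weights a = sin((1−f)δ)/sin δ ≈ 0.363, b = sin(fδ)/sin δ ≈ 0.781.
p = a·p₁ + b·p₂ ≈ (-0.658, 0.672, 0.339); φ = arcsin(p_z) ≈ 19.80°, λ = atan2(p_y, p_x) ≈ 134.38°.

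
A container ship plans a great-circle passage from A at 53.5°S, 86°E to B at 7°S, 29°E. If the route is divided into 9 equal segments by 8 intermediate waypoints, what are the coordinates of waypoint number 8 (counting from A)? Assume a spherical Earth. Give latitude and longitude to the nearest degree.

Convert each endpoint to a unit vector on the sphere (x = cos φ cos λ, y = cos φ sin λ, z = sin φ).
The central angle between the endpoints is δ = arccos(p₁·p₂) ≈ 1.138 rad (65.2°).
Interpolate at f = 8/9 with slerp weights a = sin((1−f)δ)/sin δ ≈ 0.139, b = sin(fδ)/sin δ ≈ 0.934.
p = a·p₁ + b·p₂ ≈ (0.816, 0.532, -0.225); φ = arcsin(p_z) ≈ -13.03°, λ = atan2(p_y, p_x) ≈ 33.08°.

≈ 13°S, 33°E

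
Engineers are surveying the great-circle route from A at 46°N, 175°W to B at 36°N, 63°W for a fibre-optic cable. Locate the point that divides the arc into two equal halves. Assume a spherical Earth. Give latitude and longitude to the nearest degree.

≈ 57°N, 113°W

Write both endpoints as unit vectors p₁, p₂ with components (cos φ cos λ, cos φ sin λ, sin φ).
The central angle between the endpoints is δ = arccos(p₁·p₂) ≈ 1.357 rad (77.7°).
Interpolate at f = 1/2 with slerp weights a = sin((1−f)δ)/sin δ ≈ 0.642, b = sin(fδ)/sin δ ≈ 0.642.
p = a·p₁ + b·p₂ ≈ (-0.209, -0.502, 0.839); φ = arcsin(p_z) ≈ 57.08°, λ = atan2(p_y, p_x) ≈ -112.57°.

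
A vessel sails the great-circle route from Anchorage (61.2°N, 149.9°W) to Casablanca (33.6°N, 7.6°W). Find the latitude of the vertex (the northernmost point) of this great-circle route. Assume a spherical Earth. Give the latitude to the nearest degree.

The great circle lies in the plane with unit normal n̂ = (p₁ × p₂)/|p₁ × p₂|.
Here n̂_z ≈ +0.249; the vertex latitude is φ_max = arccos|n̂_z| ≈ 75.6°.
Check via Clairaut: cos φ_max = |cos φ₁| · sin C = cos(61.2°)·sin(31.1°) ≈ 0.249, again giving ≈ 75.6°.

≈ 76°N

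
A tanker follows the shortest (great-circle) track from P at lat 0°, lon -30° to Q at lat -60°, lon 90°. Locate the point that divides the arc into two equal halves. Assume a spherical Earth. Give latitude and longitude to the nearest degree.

Convert each endpoint to a unit vector on the sphere (x = cos φ cos λ, y = cos φ sin λ, z = sin φ).
The central angle between the endpoints is δ = arccos(p₁·p₂) ≈ 1.823 rad (104.5°).
Interpolate at f = 1/2 with slerp weights a = sin((1−f)δ)/sin δ ≈ 0.816, b = sin(fδ)/sin δ ≈ 0.816.
p = a·p₁ + b·p₂ ≈ (0.707, 0.000, -0.707); φ = arcsin(p_z) ≈ -45.00°, λ = atan2(p_y, p_x) ≈ 0.00°.

≈ lat -45°, lon 0°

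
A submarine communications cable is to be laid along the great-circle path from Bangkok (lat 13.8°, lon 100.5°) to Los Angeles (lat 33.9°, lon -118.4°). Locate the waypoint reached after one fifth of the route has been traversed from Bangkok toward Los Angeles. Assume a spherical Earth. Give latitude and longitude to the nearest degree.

From cos δ = sin φ₁ sin φ₂ + cos φ₁ cos φ₂ cos Δλ, the central angle is δ ≈ 2.088 rad (119.6°).
Interpolate at f = 1/5 with slerp weights a = sin((1−f)δ)/sin δ ≈ 1.145, b = sin(fδ)/sin δ ≈ 0.466.
p = a·p₁ + b·p₂ ≈ (-0.387, 0.752, 0.533); φ = arcsin(p_z) ≈ 32.22°, λ = atan2(p_y, p_x) ≈ 117.20°.

≈ lat 32°, lon 117°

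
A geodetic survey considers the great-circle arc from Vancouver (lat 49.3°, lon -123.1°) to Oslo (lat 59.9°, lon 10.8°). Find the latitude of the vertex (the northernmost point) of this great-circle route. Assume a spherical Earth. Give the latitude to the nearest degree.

The great circle lies in the plane with unit normal n̂ = (p₁ × p₂)/|p₁ × p₂|.
Here n̂_z ≈ +0.261; the vertex latitude is φ_max = arccos|n̂_z| ≈ 74.9°.
Check via Clairaut: cos φ_max = |cos φ₁| · sin C = cos(49.3°)·sin(23.6°) ≈ 0.261, again giving ≈ 74.9°.

≈ 75°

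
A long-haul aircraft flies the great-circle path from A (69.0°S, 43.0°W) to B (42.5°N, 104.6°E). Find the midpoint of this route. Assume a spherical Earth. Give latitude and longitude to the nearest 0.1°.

≈ (28.5°S, 80.8°E)

Convert each endpoint to a unit vector on the sphere (x = cos φ cos λ, y = cos φ sin λ, z = sin φ).
The central angle between the endpoints is δ = arccos(p₁·p₂) ≈ 2.594 rad (148.6°).
Interpolate at f = 1/2 with slerp weights a = sin((1−f)δ)/sin δ ≈ 1.849, b = sin(fδ)/sin δ ≈ 1.849.
p = a·p₁ + b·p₂ ≈ (0.141, 0.867, -0.477); φ = arcsin(p_z) ≈ -28.50°, λ = atan2(p_y, p_x) ≈ 80.77°.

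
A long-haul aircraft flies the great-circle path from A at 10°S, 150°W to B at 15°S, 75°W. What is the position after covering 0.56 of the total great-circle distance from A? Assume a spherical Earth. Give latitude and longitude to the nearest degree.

≈ 16°S, 108°W

Convert each endpoint to a unit vector on the sphere (x = cos φ cos λ, y = cos φ sin λ, z = sin φ).
The central angle between the endpoints is δ = arccos(p₁·p₂) ≈ 1.275 rad (73.1°).
Interpolate at f = 0.56 with slerp weights a = sin((1−f)δ)/sin δ ≈ 0.556, b = sin(fδ)/sin δ ≈ 0.685.
p = a·p₁ + b·p₂ ≈ (-0.303, -0.913, -0.274); φ = arcsin(p_z) ≈ -15.89°, λ = atan2(p_y, p_x) ≈ -108.38°.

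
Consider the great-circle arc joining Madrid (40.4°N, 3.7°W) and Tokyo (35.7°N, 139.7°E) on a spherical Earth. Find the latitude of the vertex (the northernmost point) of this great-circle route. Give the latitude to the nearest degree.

The great circle lies in the plane with unit normal n̂ = (p₁ × p₂)/|p₁ × p₂|.
Here n̂_z ≈ +0.371; the vertex latitude is φ_max = arccos|n̂_z| ≈ 68.2°.
Check via Clairaut: cos φ_max = |cos φ₁| · sin C = cos(40.4°)·sin(29.2°) ≈ 0.371, again giving ≈ 68.2°.

≈ 68°N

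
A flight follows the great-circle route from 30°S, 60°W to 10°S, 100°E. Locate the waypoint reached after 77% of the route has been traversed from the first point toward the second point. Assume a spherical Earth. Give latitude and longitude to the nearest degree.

≈ 38°S, 84°E

Convert each endpoint to a unit vector on the sphere (x = cos φ cos λ, y = cos φ sin λ, z = sin φ).
The central angle between the endpoints is δ = arccos(p₁·p₂) ≈ 2.367 rad (135.6°).
Interpolate at f = 0.77 with slerp weights a = sin((1−f)δ)/sin δ ≈ 0.740, b = sin(fδ)/sin δ ≈ 1.385.
p = a·p₁ + b·p₂ ≈ (0.084, 0.788, -0.611); φ = arcsin(p_z) ≈ -37.63°, λ = atan2(p_y, p_x) ≈ 83.92°.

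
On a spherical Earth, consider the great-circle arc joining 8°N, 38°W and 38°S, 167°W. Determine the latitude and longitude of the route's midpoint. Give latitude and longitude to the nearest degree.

≈ 31°S, 89°W

From cos δ = sin φ₁ sin φ₂ + cos φ₁ cos φ₂ cos Δλ, the central angle is δ ≈ 2.186 rad (125.2°).
Interpolate at f = 1/2 with slerp weights a = sin((1−f)δ)/sin δ ≈ 1.087, b = sin(fδ)/sin δ ≈ 1.087.
p = a·p₁ + b·p₂ ≈ (0.014, -0.855, -0.518); φ = arcsin(p_z) ≈ -31.19°, λ = atan2(p_y, p_x) ≈ -89.09°.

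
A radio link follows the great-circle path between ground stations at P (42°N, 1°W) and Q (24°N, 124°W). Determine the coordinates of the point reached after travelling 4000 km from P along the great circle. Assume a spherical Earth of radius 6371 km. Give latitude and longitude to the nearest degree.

Write both endpoints as unit vectors p₁, p₂ with components (cos φ cos λ, cos φ sin λ, sin φ).
The central angle between the endpoints is δ = arccos(p₁·p₂) ≈ 1.669 rad (95.6°). The total great-circle distance is δ·R ≈ 1.669 × 6371 ≈ 10630 km, so the target fraction is f = 4000/10630 ≈ 0.376.
Interpolate at f ≈ 0.376 with slerp weights a = sin((1−f)δ)/sin δ ≈ 0.867, b = sin(fδ)/sin δ ≈ 0.590.
p = a·p₁ + b·p₂ ≈ (0.343, -0.458, 0.820); φ = arcsin(p_z) ≈ 55.10°, λ = atan2(p_y, p_x) ≈ -53.22°.

≈ (55°N, 53°W)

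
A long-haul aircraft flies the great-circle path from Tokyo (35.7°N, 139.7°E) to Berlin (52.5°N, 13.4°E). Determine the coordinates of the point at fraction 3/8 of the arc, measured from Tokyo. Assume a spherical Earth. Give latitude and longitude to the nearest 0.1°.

≈ (59.1°N, 110.6°E)

Convert each endpoint to a unit vector on the sphere (x = cos φ cos λ, y = cos φ sin λ, z = sin φ).
The central angle between the endpoints is δ = arccos(p₁·p₂) ≈ 1.400 rad (80.2°).
Interpolate at f = 3/8 with slerp weights a = sin((1−f)δ)/sin δ ≈ 0.779, b = sin(fδ)/sin δ ≈ 0.509.
p = a·p₁ + b·p₂ ≈ (-0.181, 0.481, 0.858); φ = arcsin(p_z) ≈ 59.08°, λ = atan2(p_y, p_x) ≈ 110.65°.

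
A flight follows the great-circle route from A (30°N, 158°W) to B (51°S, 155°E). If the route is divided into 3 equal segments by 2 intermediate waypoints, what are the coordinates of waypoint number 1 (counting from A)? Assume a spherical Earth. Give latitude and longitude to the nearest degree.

≈ (2°N, 171°W)

The haversine formula gives a central angle δ ≈ 1.588 rad (91.0°) between the endpoints.
Interpolate at f = 1/3 with slerp weights a = sin((1−f)δ)/sin δ ≈ 0.872, b = sin(fδ)/sin δ ≈ 0.505.
p = a·p₁ + b·p₂ ≈ (-0.988, -0.149, 0.043); φ = arcsin(p_z) ≈ 2.49°, λ = atan2(p_y, p_x) ≈ -171.45°.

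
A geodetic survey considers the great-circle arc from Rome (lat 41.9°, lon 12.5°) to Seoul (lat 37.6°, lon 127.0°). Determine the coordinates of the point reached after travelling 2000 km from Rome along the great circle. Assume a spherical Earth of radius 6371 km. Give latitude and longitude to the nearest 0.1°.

Convert each endpoint to a unit vector on the sphere (x = cos φ cos λ, y = cos φ sin λ, z = sin φ).
The central angle between the endpoints is δ = arccos(p₁·p₂) ≈ 1.407 rad (80.6°). The total great-circle distance is δ·R ≈ 1.407 × 6371 ≈ 8965 km, so the target fraction is f = 2000/8965 ≈ 0.223.
Interpolate at f ≈ 0.223 with slerp weights a = sin((1−f)δ)/sin δ ≈ 0.900, b = sin(fδ)/sin δ ≈ 0.313.
p = a·p₁ + b·p₂ ≈ (0.505, 0.343, 0.792); φ = arcsin(p_z) ≈ 52.38°, λ = atan2(p_y, p_x) ≈ 34.19°.

≈ lat 52.4°, lon 34.2°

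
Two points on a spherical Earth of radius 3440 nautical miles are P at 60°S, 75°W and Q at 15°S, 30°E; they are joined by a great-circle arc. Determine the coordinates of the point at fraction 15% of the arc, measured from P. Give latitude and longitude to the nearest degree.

Write both endpoints as unit vectors p₁, p₂ with components (cos φ cos λ, cos φ sin λ, sin φ).
The central angle between the endpoints is δ = arccos(p₁·p₂) ≈ 1.471 rad (84.3°).
Interpolate at f = 0.15 with slerp weights a = sin((1−f)δ)/sin δ ≈ 0.954, b = sin(fδ)/sin δ ≈ 0.220.
p = a·p₁ + b·p₂ ≈ (0.307, -0.354, -0.883); φ = arcsin(p_z) ≈ -62.01°, λ = atan2(p_y, p_x) ≈ -49.06°.

≈ 62°S, 49°W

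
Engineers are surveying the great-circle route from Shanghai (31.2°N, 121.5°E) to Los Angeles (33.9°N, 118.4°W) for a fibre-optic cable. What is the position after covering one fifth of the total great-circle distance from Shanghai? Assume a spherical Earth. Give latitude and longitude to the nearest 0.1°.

≈ 43.0°N, 139.9°E

Write both endpoints as unit vectors p₁, p₂ with components (cos φ cos λ, cos φ sin λ, sin φ).
The central angle between the endpoints is δ = arccos(p₁·p₂) ≈ 1.638 rad (93.8°).
Interpolate at f = 1/5 with slerp weights a = sin((1−f)δ)/sin δ ≈ 0.968, b = sin(fδ)/sin δ ≈ 0.322.
p = a·p₁ + b·p₂ ≈ (-0.560, 0.471, 0.682); φ = arcsin(p_z) ≈ 42.97°, λ = atan2(p_y, p_x) ≈ 139.95°.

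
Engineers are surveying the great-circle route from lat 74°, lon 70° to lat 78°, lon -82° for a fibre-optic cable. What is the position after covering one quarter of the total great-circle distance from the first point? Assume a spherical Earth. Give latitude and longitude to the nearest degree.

Convert each endpoint to a unit vector on the sphere (x = cos φ cos λ, y = cos φ sin λ, z = sin φ).
The central angle between the endpoints is δ = arccos(p₁·p₂) ≈ 0.474 rad (27.2°).
Interpolate at f = 1/4 with slerp weights a = sin((1−f)δ)/sin δ ≈ 0.763, b = sin(fδ)/sin δ ≈ 0.259.
p = a·p₁ + b·p₂ ≈ (0.079, 0.144, 0.986); φ = arcsin(p_z) ≈ 80.53°, λ = atan2(p_y, p_x) ≈ 61.16°.

≈ lat 81°, lon 61°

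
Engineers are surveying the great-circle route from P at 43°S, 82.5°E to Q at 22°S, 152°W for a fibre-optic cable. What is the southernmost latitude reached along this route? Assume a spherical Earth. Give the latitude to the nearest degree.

The great circle lies in the plane with unit normal n̂ = (p₁ × p₂)/|p₁ × p₂|.
Here n̂_z ≈ +0.557; the vertex latitude is φ_max = arccos|n̂_z| ≈ 56.1°.
Check via Clairaut: cos φ_max = |cos φ₁| · sin C = cos(43.0°)·sin(130.3°) ≈ 0.557, again giving ≈ 56.1°.

≈ 56°S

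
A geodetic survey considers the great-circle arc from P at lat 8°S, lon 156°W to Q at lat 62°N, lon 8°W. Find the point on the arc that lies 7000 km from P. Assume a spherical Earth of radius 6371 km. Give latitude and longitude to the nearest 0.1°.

≈ lat 51.3°N, lon 131.5°W

From cos δ = sin φ₁ sin φ₂ + cos φ₁ cos φ₂ cos Δλ, the central angle is δ ≈ 2.114 rad (121.1°). The total great-circle distance is δ·R ≈ 2.114 × 6371 ≈ 13470 km, so the target fraction is f = 7000/13470 ≈ 0.520.
Interpolate at f ≈ 0.520 with slerp weights a = sin((1−f)δ)/sin δ ≈ 0.993, b = sin(fδ)/sin δ ≈ 1.041.
p = a·p₁ + b·p₂ ≈ (-0.414, -0.468, 0.781); φ = arcsin(p_z) ≈ 51.32°, λ = atan2(p_y, p_x) ≈ -131.53°.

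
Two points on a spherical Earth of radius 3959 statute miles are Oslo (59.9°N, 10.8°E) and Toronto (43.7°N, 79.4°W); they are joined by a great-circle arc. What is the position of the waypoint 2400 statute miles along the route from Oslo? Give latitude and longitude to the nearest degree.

≈ 57°N, 58°W

Convert each endpoint to a unit vector on the sphere (x = cos φ cos λ, y = cos φ sin λ, z = sin φ).
The central angle between the endpoints is δ = arccos(p₁·p₂) ≈ 0.932 rad (53.4°). The total great-circle distance is δ·R ≈ 0.932 × 3959 ≈ 3689 mi, so the target fraction is f = 2400/3689 ≈ 0.651.
Interpolate at f ≈ 0.651 with slerp weights a = sin((1−f)δ)/sin δ ≈ 0.398, b = sin(fδ)/sin δ ≈ 0.710.
p = a·p₁ + b·p₂ ≈ (0.291, -0.467, 0.835); φ = arcsin(p_z) ≈ 56.63°, λ = atan2(p_y, p_x) ≈ -58.10°.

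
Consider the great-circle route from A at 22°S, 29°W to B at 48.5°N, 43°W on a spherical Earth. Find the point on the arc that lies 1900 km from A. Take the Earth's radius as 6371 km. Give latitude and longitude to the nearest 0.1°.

Write both endpoints as unit vectors p₁, p₂ with components (cos φ cos λ, cos φ sin λ, sin φ).
The central angle between the endpoints is δ = arccos(p₁·p₂) ≈ 1.250 rad (71.6°). The total great-circle distance is δ·R ≈ 1.250 × 6371 ≈ 7962 km, so the target fraction is f = 1900/7962 ≈ 0.239.
Interpolate at f ≈ 0.239 with slerp weights a = sin((1−f)δ)/sin δ ≈ 0.858, b = sin(fδ)/sin δ ≈ 0.310.
p = a·p₁ + b·p₂ ≈ (0.846, -0.526, -0.090); φ = arcsin(p_z) ≈ -5.14°, λ = atan2(p_y, p_x) ≈ -31.86°.

≈ 5.1°S, 31.9°W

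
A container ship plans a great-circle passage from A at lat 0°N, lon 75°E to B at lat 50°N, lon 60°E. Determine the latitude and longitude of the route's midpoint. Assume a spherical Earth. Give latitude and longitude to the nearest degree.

From cos δ = sin φ₁ sin φ₂ + cos φ₁ cos φ₂ cos Δλ, the central angle is δ ≈ 0.901 rad (51.6°).
Interpolate at f = 1/2 with slerp weights a = sin((1−f)δ)/sin δ ≈ 0.555, b = sin(fδ)/sin δ ≈ 0.555.
p = a·p₁ + b·p₂ ≈ (0.322, 0.846, 0.425); φ = arcsin(p_z) ≈ 25.18°, λ = atan2(p_y, p_x) ≈ 69.14°.

≈ lat 25°N, lon 69°E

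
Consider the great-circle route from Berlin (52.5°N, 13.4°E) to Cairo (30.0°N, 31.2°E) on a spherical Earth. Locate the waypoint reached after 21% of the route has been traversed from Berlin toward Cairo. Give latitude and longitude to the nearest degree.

≈ 48°N, 18°E

Write both endpoints as unit vectors p₁, p₂ with components (cos φ cos λ, cos φ sin λ, sin φ).
The central angle between the endpoints is δ = arccos(p₁·p₂) ≈ 0.454 rad (26.0°).
Interpolate at f = 0.21 with slerp weights a = sin((1−f)δ)/sin δ ≈ 0.800, b = sin(fδ)/sin δ ≈ 0.217.
p = a·p₁ + b·p₂ ≈ (0.635, 0.210, 0.744); φ = arcsin(p_z) ≈ 48.03°, λ = atan2(p_y, p_x) ≈ 18.33°.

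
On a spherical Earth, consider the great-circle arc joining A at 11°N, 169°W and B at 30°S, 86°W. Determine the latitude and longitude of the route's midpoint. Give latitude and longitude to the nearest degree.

Write both endpoints as unit vectors p₁, p₂ with components (cos φ cos λ, cos φ sin λ, sin φ).
The central angle between the endpoints is δ = arccos(p₁·p₂) ≈ 1.563 rad (89.5°).
Interpolate at f = 1/2 with slerp weights a = sin((1−f)δ)/sin δ ≈ 0.704, b = sin(fδ)/sin δ ≈ 0.704.
p = a·p₁ + b·p₂ ≈ (-0.636, -0.740, -0.218); φ = arcsin(p_z) ≈ -12.58°, λ = atan2(p_y, p_x) ≈ -130.67°.

≈ 13°S, 131°W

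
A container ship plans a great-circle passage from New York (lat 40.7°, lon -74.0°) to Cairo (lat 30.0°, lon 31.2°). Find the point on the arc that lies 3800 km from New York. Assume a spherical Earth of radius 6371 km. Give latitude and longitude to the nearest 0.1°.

From cos δ = sin φ₁ sin φ₂ + cos φ₁ cos φ₂ cos Δλ, the central angle is δ ≈ 1.416 rad (81.1°). The total great-circle distance is δ·R ≈ 1.416 × 6371 ≈ 9023 km, so the target fraction is f = 3800/9023 ≈ 0.421.
Interpolate at f ≈ 0.421 with slerp weights a = sin((1−f)δ)/sin δ ≈ 0.740, b = sin(fδ)/sin δ ≈ 0.568.
p = a·p₁ + b·p₂ ≈ (0.576, -0.284, 0.767); φ = arcsin(p_z) ≈ 50.06°, λ = atan2(p_y, p_x) ≈ -26.27°.

≈ lat 50.1°, lon -26.3°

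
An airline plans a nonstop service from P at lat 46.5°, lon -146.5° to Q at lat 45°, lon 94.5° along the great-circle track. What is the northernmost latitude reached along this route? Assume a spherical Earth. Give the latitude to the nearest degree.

≈ 64°

The great circle lies in the plane with unit normal n̂ = (p₁ × p₂)/|p₁ × p₂|.
Here n̂_z ≈ -0.443; the vertex latitude is φ_max = arccos|n̂_z| ≈ 63.7°.
Check via Clairaut: cos φ_max = |cos φ₁| · sin C = cos(46.5°)·sin(40.1°) ≈ 0.443, again giving ≈ 63.7°.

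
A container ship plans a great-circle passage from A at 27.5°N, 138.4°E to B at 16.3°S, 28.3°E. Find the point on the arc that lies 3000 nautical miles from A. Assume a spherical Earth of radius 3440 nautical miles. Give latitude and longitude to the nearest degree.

≈ 13°N, 87°E

From cos δ = sin φ₁ sin φ₂ + cos φ₁ cos φ₂ cos Δλ, the central angle is δ ≈ 2.007 rad (115.0°). The total great-circle distance is δ·R ≈ 2.007 × 3440 ≈ 6903 nmi, so the target fraction is f = 3000/6903 ≈ 0.435.
Interpolate at f ≈ 0.435 with slerp weights a = sin((1−f)δ)/sin δ ≈ 1.000, b = sin(fδ)/sin δ ≈ 0.845.
p = a·p₁ + b·p₂ ≈ (0.051, 0.973, 0.225); φ = arcsin(p_z) ≈ 12.98°, λ = atan2(p_y, p_x) ≈ 87.02°.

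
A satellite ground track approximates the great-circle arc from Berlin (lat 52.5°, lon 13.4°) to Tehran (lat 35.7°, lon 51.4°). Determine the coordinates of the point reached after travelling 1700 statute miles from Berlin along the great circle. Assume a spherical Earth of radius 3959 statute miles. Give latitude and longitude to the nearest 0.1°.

≈ lat 40.3°, lon 44.9°

The haversine formula gives a central angle δ ≈ 0.550 rad (31.5°) between the endpoints. The total great-circle distance is δ·R ≈ 0.550 × 3959 ≈ 2177 mi, so the target fraction is f = 1700/2177 ≈ 0.781.
Interpolate at f ≈ 0.781 with slerp weights a = sin((1−f)δ)/sin δ ≈ 0.230, b = sin(fδ)/sin δ ≈ 0.796.
p = a·p₁ + b·p₂ ≈ (0.540, 0.538, 0.647); φ = arcsin(p_z) ≈ 40.35°, λ = atan2(p_y, p_x) ≈ 44.90°.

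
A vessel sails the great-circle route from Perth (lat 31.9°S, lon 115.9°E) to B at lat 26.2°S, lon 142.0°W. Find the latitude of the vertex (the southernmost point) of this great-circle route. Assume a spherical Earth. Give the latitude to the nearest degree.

≈ 42°S

The great circle lies in the plane with unit normal n̂ = (p₁ × p₂)/|p₁ × p₂|.
Here n̂_z ≈ +0.747; the vertex latitude is φ_max = arccos|n̂_z| ≈ 41.7°.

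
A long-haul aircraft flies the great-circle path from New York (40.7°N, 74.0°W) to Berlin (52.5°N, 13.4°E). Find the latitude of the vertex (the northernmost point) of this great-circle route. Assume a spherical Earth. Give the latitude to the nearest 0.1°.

≈ 56.8°N

The great circle lies in the plane with unit normal n̂ = (p₁ × p₂)/|p₁ × p₂|.
Here n̂_z ≈ +0.547; the vertex latitude is φ_max = arccos|n̂_z| ≈ 56.8°.
Check via Clairaut: cos φ_max = |cos φ₁| · sin C = cos(40.7°)·sin(46.2°) ≈ 0.547, again giving ≈ 56.8°.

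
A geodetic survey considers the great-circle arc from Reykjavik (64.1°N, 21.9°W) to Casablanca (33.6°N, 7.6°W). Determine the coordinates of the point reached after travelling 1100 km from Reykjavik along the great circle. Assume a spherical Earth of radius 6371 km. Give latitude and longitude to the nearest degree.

The haversine formula gives a central angle δ ≈ 0.554 rad (31.7°) between the endpoints. The total great-circle distance is δ·R ≈ 0.554 × 6371 ≈ 3530 km, so the target fraction is f = 1100/3530 ≈ 0.312.
Interpolate at f ≈ 0.312 with slerp weights a = sin((1−f)δ)/sin δ ≈ 0.707, b = sin(fδ)/sin δ ≈ 0.326.
p = a·p₁ + b·p₂ ≈ (0.556, -0.151, 0.817); φ = arcsin(p_z) ≈ 54.80°, λ = atan2(p_y, p_x) ≈ -15.21°.

≈ 55°N, 15°W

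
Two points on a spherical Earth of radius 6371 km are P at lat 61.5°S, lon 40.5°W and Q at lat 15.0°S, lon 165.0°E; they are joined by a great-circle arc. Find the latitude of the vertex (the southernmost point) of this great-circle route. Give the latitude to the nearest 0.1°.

The great circle lies in the plane with unit normal n̂ = (p₁ × p₂)/|p₁ × p₂|.
Here n̂_z ≈ -0.202; the vertex latitude is φ_max = arccos|n̂_z| ≈ 78.3°.

≈ 78.3°S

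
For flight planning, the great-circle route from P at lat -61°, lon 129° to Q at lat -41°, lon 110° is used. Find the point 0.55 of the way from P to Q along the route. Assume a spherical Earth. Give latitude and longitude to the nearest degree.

≈ lat -50°, lon 117°

Write both endpoints as unit vectors p₁, p₂ with components (cos φ cos λ, cos φ sin λ, sin φ).
The central angle between the endpoints is δ = arccos(p₁·p₂) ≈ 0.403 rad (23.1°).
Interpolate at f = 0.55 with slerp weights a = sin((1−f)δ)/sin δ ≈ 0.460, b = sin(fδ)/sin δ ≈ 0.561.
p = a·p₁ + b·p₂ ≈ (-0.285, 0.571, -0.770); φ = arcsin(p_z) ≈ -50.35°, λ = atan2(p_y, p_x) ≈ 116.53°.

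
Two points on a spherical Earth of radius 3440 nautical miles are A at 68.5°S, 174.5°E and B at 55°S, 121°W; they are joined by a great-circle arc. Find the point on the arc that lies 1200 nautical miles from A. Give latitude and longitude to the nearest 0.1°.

From cos δ = sin φ₁ sin φ₂ + cos φ₁ cos φ₂ cos Δλ, the central angle is δ ≈ 0.550 rad (31.5°). The total great-circle distance is δ·R ≈ 0.550 × 3440 ≈ 1891 nmi, so the target fraction is f = 1200/1891 ≈ 0.635.
Interpolate at f ≈ 0.635 with slerp weights a = sin((1−f)δ)/sin δ ≈ 0.382, b = sin(fδ)/sin δ ≈ 0.654.
p = a·p₁ + b·p₂ ≈ (-0.333, -0.308, -0.891); φ = arcsin(p_z) ≈ -63.03°, λ = atan2(p_y, p_x) ≈ -137.18°.

≈ 63.0°S, 137.2°W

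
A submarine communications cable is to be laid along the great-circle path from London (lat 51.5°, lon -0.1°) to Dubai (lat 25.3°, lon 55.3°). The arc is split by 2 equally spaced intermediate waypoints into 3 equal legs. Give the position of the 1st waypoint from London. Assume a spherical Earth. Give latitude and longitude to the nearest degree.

Write both endpoints as unit vectors p₁, p₂ with components (cos φ cos λ, cos φ sin λ, sin φ).
The central angle between the endpoints is δ = arccos(p₁·p₂) ≈ 0.858 rad (49.2°).
Interpolate at f = 1/3 with slerp weights a = sin((1−f)δ)/sin δ ≈ 0.716, b = sin(fδ)/sin δ ≈ 0.373.
p = a·p₁ + b·p₂ ≈ (0.637, 0.276, 0.719); φ = arcsin(p_z) ≈ 46.00°, λ = atan2(p_y, p_x) ≈ 23.44°.

≈ lat 46°, lon 23°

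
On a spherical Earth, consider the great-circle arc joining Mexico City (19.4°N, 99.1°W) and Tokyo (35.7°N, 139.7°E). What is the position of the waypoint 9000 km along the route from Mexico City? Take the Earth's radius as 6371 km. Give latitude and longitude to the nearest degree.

≈ 45°N, 164°E

Write both endpoints as unit vectors p₁, p₂ with components (cos φ cos λ, cos φ sin λ, sin φ).
The central angle between the endpoints is δ = arccos(p₁·p₂) ≈ 1.775 rad (101.7°). The total great-circle distance is δ·R ≈ 1.775 × 6371 ≈ 11310 km, so the target fraction is f = 9000/11310 ≈ 0.796.
Interpolate at f ≈ 0.796 with slerp weights a = sin((1−f)δ)/sin δ ≈ 0.362, b = sin(fδ)/sin δ ≈ 1.009.
p = a·p₁ + b·p₂ ≈ (-0.679, 0.192, 0.709); φ = arcsin(p_z) ≈ 45.14°, λ = atan2(p_y, p_x) ≈ 164.17°.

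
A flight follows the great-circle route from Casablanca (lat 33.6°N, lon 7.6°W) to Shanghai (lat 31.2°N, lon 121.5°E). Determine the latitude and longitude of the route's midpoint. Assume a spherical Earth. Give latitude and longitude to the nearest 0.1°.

Convert each endpoint to a unit vector on the sphere (x = cos φ cos λ, y = cos φ sin λ, z = sin φ).
The central angle between the endpoints is δ = arccos(p₁·p₂) ≈ 1.734 rad (99.4°).
Interpolate at f = 1/2 with slerp weights a = sin((1−f)δ)/sin δ ≈ 0.773, b = sin(fδ)/sin δ ≈ 0.773.
p = a·p₁ + b·p₂ ≈ (0.293, 0.478, 0.828); φ = arcsin(p_z) ≈ 55.89°, λ = atan2(p_y, p_x) ≈ 58.55°.

≈ lat 55.9°N, lon 58.6°E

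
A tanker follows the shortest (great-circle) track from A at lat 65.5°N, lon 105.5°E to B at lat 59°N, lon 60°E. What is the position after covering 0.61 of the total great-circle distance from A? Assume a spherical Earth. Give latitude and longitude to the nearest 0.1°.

≈ lat 63.2°N, lon 75.2°E

Convert each endpoint to a unit vector on the sphere (x = cos φ cos λ, y = cos φ sin λ, z = sin φ).
The central angle between the endpoints is δ = arccos(p₁·p₂) ≈ 0.377 rad (21.6°).
Interpolate at f = 0.61 with slerp weights a = sin((1−f)δ)/sin δ ≈ 0.398, b = sin(fδ)/sin δ ≈ 0.619.
p = a·p₁ + b·p₂ ≈ (0.115, 0.435, 0.893); φ = arcsin(p_z) ≈ 63.24°, λ = atan2(p_y, p_x) ≈ 75.16°.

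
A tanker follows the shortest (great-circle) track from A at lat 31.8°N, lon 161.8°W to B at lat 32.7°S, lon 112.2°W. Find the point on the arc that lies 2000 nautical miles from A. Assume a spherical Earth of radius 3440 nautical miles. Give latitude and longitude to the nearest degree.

Convert each endpoint to a unit vector on the sphere (x = cos φ cos λ, y = cos φ sin λ, z = sin φ).
The central angle between the endpoints is δ = arccos(p₁·p₂) ≈ 1.391 rad (79.7°). The total great-circle distance is δ·R ≈ 1.391 × 3440 ≈ 4785 nmi, so the target fraction is f = 2000/4785 ≈ 0.418.
Interpolate at f ≈ 0.418 with slerp weights a = sin((1−f)δ)/sin δ ≈ 0.736, b = sin(fδ)/sin δ ≈ 0.558.
p = a·p₁ + b·p₂ ≈ (-0.772, -0.630, 0.086); φ = arcsin(p_z) ≈ 4.95°, λ = atan2(p_y, p_x) ≈ -140.76°.

≈ lat 5°N, lon 141°W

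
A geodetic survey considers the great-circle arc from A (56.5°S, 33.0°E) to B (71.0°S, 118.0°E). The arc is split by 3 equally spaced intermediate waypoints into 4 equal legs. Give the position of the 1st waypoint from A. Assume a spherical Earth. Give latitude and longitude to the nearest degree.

≈ (64°S, 44°E)

Convert each endpoint to a unit vector on the sphere (x = cos φ cos λ, y = cos φ sin λ, z = sin φ).
The central angle between the endpoints is δ = arccos(p₁·p₂) ≈ 0.637 rad (36.5°).
Interpolate at f = 1/4 with slerp weights a = sin((1−f)δ)/sin δ ≈ 0.773, b = sin(fδ)/sin δ ≈ 0.267.
p = a·p₁ + b·p₂ ≈ (0.317, 0.309, -0.897); φ = arcsin(p_z) ≈ -63.72°, λ = atan2(p_y, p_x) ≈ 44.26°.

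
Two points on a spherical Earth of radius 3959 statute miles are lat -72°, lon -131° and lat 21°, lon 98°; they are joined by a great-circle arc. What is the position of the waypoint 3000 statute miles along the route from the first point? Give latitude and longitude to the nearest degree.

≈ lat -54°, lon 125°

Write both endpoints as unit vectors p₁, p₂ with components (cos φ cos λ, cos φ sin λ, sin φ).
The central angle between the endpoints is δ = arccos(p₁·p₂) ≈ 2.130 rad (122.0°). The total great-circle distance is δ·R ≈ 2.130 × 3959 ≈ 8431 mi, so the target fraction is f = 3000/8431 ≈ 0.356.
Interpolate at f ≈ 0.356 with slerp weights a = sin((1−f)δ)/sin δ ≈ 1.156, b = sin(fδ)/sin δ ≈ 0.811.
p = a·p₁ + b·p₂ ≈ (-0.340, 0.480, -0.809); φ = arcsin(p_z) ≈ -54.00°, λ = atan2(p_y, p_x) ≈ 125.30°.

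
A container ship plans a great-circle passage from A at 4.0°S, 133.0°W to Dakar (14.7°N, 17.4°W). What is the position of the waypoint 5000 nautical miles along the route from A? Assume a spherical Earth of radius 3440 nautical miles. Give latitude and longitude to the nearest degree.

≈ 14°N, 51°W

Convert each endpoint to a unit vector on the sphere (x = cos φ cos λ, y = cos φ sin λ, z = sin φ).
The central angle between the endpoints is δ = arccos(p₁·p₂) ≈ 2.020 rad (115.8°). The total great-circle distance is δ·R ≈ 2.020 × 3440 ≈ 6950 nmi, so the target fraction is f = 5000/6950 ≈ 0.719.
Interpolate at f ≈ 0.719 with slerp weights a = sin((1−f)δ)/sin δ ≈ 0.596, b = sin(fδ)/sin δ ≈ 1.103.
p = a·p₁ + b·p₂ ≈ (0.612, -0.754, 0.238); φ = arcsin(p_z) ≈ 13.78°, λ = atan2(p_y, p_x) ≈ -50.93°.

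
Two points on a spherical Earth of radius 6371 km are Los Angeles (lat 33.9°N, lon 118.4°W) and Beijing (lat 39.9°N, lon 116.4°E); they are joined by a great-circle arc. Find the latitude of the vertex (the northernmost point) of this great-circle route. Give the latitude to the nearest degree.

The great circle lies in the plane with unit normal n̂ = (p₁ × p₂)/|p₁ × p₂|.
Here n̂_z ≈ -0.520; the vertex latitude is φ_max = arccos|n̂_z| ≈ 58.6°.
Check via Clairaut: cos φ_max = |cos φ₁| · sin C = cos(33.9°)·sin(38.8°) ≈ 0.520, again giving ≈ 58.6°.

≈ 59°N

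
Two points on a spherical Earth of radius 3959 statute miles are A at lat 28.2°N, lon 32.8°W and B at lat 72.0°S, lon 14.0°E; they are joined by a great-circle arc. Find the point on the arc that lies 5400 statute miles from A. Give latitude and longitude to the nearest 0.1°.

Write both endpoints as unit vectors p₁, p₂ with components (cos φ cos λ, cos φ sin λ, sin φ).
The central angle between the endpoints is δ = arccos(p₁·p₂) ≈ 1.837 rad (105.2°). The total great-circle distance is δ·R ≈ 1.837 × 3959 ≈ 7272 mi, so the target fraction is f = 5400/7272 ≈ 0.743.
Interpolate at f ≈ 0.743 with slerp weights a = sin((1−f)δ)/sin δ ≈ 0.472, b = sin(fδ)/sin δ ≈ 1.014.
p = a·p₁ + b·p₂ ≈ (0.654, -0.150, -0.742); φ = arcsin(p_z) ≈ -47.87°, λ = atan2(p_y, p_x) ≈ -12.88°.

≈ lat 47.9°S, lon 12.9°W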